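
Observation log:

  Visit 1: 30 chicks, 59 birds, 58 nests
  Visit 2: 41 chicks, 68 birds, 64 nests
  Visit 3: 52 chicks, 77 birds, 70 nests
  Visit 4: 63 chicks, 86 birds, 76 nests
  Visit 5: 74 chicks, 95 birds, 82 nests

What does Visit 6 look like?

Chicks goes 30, 41, 52, 63, 74 → 85 (+11 each step).
Birds: +9 each step; 59, 68, 77, 86, 95 → 104.
Nests: 58, 64, 70, 76, 82 → 88 (+6 each step).
Combining the parts gives 85 chicks, 104 birds, 88 nests.

85 chicks, 104 birds, 88 nests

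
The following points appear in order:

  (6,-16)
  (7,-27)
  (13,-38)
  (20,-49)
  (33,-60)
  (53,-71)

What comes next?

First value goes 6, 7, 13, 20, 33, 53 → 86 (each term is the sum of the two before it).
Second value: −11 each step; -16, -27, -38, -49, -60, -71 → -82.
Combining the parts gives (86,-82).

(86,-82)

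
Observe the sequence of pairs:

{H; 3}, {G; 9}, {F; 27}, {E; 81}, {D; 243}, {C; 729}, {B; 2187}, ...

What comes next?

{A; 6561}

Letter — letters move back 1 place in the alphabet: H, G, F, E, D, C, B → A.
Second slot goes 3, 9, 27, 81, 243, 729, 2187 → 6561 (×3 each step).
Putting it together: {A; 6561}.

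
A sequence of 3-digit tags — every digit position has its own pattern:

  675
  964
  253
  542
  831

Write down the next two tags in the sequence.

First digit: 6, 9, 2, 5, 8 → 1 → 4 (+3 each step, mod 10).
Second digit goes 7, 6, 5, 4, 3 → 2 → 1 (−1 each step, mod 10).
Third digit — −1 each step, mod 10: 5, 4, 3, 2, 1 → 0 → 9.
Putting the parts together: 120 and then 419.

120 then 419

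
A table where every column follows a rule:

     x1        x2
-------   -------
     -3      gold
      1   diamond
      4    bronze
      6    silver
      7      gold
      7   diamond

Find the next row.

Column x1 goes -3, 1, 4, 6, 7, 7 → 6 (differences are 4, 3, 2, … (decreasing by 1 each time)).
Column x2: repeats gold → diamond → bronze → silver, so gold, diamond, bronze, silver, gold, diamond → bronze.
Combining the parts gives 6  bronze.

6  bronze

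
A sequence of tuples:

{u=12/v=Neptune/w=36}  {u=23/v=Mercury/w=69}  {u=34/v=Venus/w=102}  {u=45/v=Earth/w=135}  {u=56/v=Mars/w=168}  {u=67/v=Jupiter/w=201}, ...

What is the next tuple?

{u=78/v=Saturn/w=234}

U goes 12, 23, 34, 45, 56, 67 → 78 (+11 each step).
V — runs through the planets Mercury→Neptune: Neptune, Mercury, Venus, Earth, Mars, Jupiter → Saturn.
W: 36, 69, 102, 135, 168, 201 → 234 (always 3 × the u).
Putting it together: {u=78/v=Saturn/w=234}.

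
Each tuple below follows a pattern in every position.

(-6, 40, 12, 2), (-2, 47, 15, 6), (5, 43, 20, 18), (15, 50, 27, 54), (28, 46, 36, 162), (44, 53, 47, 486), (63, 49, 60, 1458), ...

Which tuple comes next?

(85, 56, 75, 4374)

For the first part, differences are 4, 7, 10, … (increasing by 3 each time): -6, -2, 5, 15, 28, 44, 63 → 85.
Second part: alternating steps +7, −4, +7, −4, …; 40, 47, 43, 50, 46, 53, 49 → 56.
Third part: 12, 15, 20, 27, 36, 47, 60 → 75 (differences are 3, 5, 7, … (increasing by 2 each time)).
Fourth part: ×3 each step; 2, 6, 18, 54, 162, 486, 1458 → 4374.
So the next tuple is (85, 56, 75, 4374).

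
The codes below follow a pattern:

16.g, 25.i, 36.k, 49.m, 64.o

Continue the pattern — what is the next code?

81.q

First component goes 16, 25, 36, 49, 64 → 81 (perfect squares: 4², 5², 6², …).
Letter goes g, i, k, m, o → q (letters move forward 2 places in the alphabet).
Combining the parts gives 81.q.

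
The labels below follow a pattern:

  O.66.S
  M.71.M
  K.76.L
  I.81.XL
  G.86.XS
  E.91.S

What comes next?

Letter: letters move back 2 places in the alphabet; O, M, K, I, G, E → C.
Second component: +5 each step; 66, 71, 76, 81, 86, 91 → 96.
Size goes S, M, L, XL, XS, S → M (repeats S → M → L → XL → XS).
Combining the parts gives C.96.M.

C.96.M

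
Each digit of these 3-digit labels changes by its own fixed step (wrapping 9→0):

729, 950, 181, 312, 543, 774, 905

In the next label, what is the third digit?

6

For the third digit, +1 each step, mod 10: 9, 0, 1, 2, 3, 4, 5 → 6.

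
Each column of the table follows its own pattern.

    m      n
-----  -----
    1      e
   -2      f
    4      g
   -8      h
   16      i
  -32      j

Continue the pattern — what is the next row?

64  k

Column m: 1, -2, 4, -8, 16, -32 → 64 (×(-2) each step).
Column n: letters move forward 1 place in the alphabet; e, f, g, h, i, j → k.
So the next row is 64  k.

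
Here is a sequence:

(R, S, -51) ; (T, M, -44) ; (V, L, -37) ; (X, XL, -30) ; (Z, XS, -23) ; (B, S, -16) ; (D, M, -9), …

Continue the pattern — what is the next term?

(F, L, -2)

For the letter, letters move forward 2 places in the alphabet, wrapping Z→A: R, T, V, X, Z, B, D → F.
Size: S, M, L, XL, XS, S, M → L (repeats S → M → L → XL → XS).
Third entry: +7 each step; -51, -44, -37, -30, -23, -16, -9 → -2.
Combining the parts gives (F, L, -2).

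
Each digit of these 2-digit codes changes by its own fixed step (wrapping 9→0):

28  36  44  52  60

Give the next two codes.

First digit: +1 each step, mod 10; 2, 3, 4, 5, 6 → 7 → 8.
Second digit — −2 each step, mod 10: 8, 6, 4, 2, 0 → 8 → 6.
Putting the parts together: 78 and then 86.

78, 86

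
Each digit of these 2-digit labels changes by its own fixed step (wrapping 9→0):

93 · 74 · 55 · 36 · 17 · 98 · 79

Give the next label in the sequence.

For the first digit, −2 each step, mod 10: 9, 7, 5, 3, 1, 9, 7 → 5.
Second digit: 3, 4, 5, 6, 7, 8, 9 → 0 (+1 each step, mod 10).
Putting it together: 50.

50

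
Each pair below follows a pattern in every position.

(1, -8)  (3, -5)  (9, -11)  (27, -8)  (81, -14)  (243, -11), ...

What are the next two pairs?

First coordinate goes 1, 3, 9, 27, 81, 243 → 729 → 2187 (×3 each step).
Second coordinate — alternating steps +3, −6, +3, −6, …: -8, -5, -11, -8, -14, -11 → -17 → -14.
Putting the parts together: (729, -17) and then (2187, -14).

(729, -17), (2187, -14)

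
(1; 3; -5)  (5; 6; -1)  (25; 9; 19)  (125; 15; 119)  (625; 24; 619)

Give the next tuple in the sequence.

First coordinate goes 1, 5, 25, 125, 625 → 3125 (×5 each step).
Second coordinate: each term is the sum of the two before it, so 3, 6, 9, 15, 24 → 39.
Third coordinate — always 6 less than the first coordinate: -5, -1, 19, 119, 619 → 3119.
Combining the parts gives (3125; 39; 3119).

(3125; 39; 3119)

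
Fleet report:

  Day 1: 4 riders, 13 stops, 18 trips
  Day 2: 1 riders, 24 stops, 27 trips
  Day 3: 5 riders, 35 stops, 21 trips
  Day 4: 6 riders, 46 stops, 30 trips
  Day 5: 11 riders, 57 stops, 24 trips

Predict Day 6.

17 riders, 68 stops, 33 trips

Riders goes 4, 1, 5, 6, 11 → 17 (each term is the sum of the two before it).
Stops: 13, 24, 35, 46, 57 → 68 (+11 each step).
Trips: alternating steps +9, −6, +9, −6, …, so 18, 27, 21, 30, 24 → 33.
Putting it together: 17 riders, 68 stops, 33 trips.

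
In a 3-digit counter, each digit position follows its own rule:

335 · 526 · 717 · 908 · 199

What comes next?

First digit: +2 each step, mod 10, so 3, 5, 7, 9, 1 → 3.
Second digit: 3, 2, 1, 0, 9 → 8 (−1 each step, mod 10).
Third digit goes 5, 6, 7, 8, 9 → 0 (+1 each step, mod 10).
Putting it together: 380.

380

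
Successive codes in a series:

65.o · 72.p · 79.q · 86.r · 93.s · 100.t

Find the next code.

First component: +7 each step, so 65, 72, 79, 86, 93, 100 → 107.
Letter: letters move forward 1 place in the alphabet, so o, p, q, r, s, t → u.
Combining the parts gives 107.u.

107.u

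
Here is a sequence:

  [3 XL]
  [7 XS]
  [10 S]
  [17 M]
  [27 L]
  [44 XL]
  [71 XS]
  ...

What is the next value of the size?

Size goes XL, XS, S, M, L, XL, XS → S (repeats XL → XS → S → M → L).

S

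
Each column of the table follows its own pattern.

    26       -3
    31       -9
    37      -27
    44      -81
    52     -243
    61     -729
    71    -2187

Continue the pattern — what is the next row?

First component: differences are 5, 6, 7, … (increasing by 1 each time), so 26, 31, 37, 44, 52, 61, 71 → 82.
Second component goes -3, -9, -27, -81, -243, -729, -2187 → -6561 (×3 each step).
Combining the parts gives 82  -6561.

82  -6561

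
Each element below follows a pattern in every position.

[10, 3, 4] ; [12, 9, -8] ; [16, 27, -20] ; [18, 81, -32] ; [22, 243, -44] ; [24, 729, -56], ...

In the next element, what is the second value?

First value: alternating steps +2, +4, +2, +4, …; 10, 12, 16, 18, 22, 24 → 28.
Second value: 3, 9, 27, 81, 243, 729 → 2187 (×3 each step).
Third value — −12 each step: 4, -8, -20, -32, -44, -56 → -68.

2187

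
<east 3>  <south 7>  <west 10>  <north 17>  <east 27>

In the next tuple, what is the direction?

Direction: east, south, west, north, east → south (repeats east → south → west → north).

south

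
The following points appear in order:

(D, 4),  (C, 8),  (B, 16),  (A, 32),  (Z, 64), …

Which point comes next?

Letter: letters move back 1 place in the alphabet, wrapping A→Z, so D, C, B, A, Z → Y.
Second part — ×2 each step: 4, 8, 16, 32, 64 → 128.
Putting it together: (Y, 128).

(Y, 128)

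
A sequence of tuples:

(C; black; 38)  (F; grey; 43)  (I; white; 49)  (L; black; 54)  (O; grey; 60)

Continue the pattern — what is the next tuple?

(R; white; 65)

Letter: C, F, I, L, O → R (letters move forward 3 places in the alphabet).
Shade: repeats black → grey → white; black, grey, white, black, grey → white.
Third value: alternating steps +5, +6, +5, +6, …; 38, 43, 49, 54, 60 → 65.
Combining the parts gives (R; white; 65).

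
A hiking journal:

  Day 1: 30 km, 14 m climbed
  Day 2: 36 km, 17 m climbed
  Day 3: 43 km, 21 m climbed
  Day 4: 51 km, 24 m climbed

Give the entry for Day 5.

60 km, 28 m climbed

Km goes 30, 36, 43, 51 → 60 (differences are 6, 7, 8, … (increasing by 1 each time)).
M climbed: 14, 17, 21, 24 → 28 (alternating steps +3, +4, +3, +4, …).
Combining the parts gives 60 km, 28 m climbed.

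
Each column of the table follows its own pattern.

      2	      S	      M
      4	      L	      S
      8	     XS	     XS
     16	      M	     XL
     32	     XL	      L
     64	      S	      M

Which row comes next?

For the first component, ×2 each step: 2, 4, 8, 16, 32, 64 → 128.
First size: repeats S → L → XS → M → XL; S, L, XS, M, XL, S → L.
Second size goes M, S, XS, XL, L, M → S (repeats M → S → XS → XL → L).
Combining the parts gives 128  L  S.

128  L  S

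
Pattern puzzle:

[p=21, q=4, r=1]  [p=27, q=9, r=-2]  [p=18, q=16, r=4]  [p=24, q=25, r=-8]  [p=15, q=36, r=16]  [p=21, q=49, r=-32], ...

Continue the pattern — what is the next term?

[p=12, q=64, r=64]

P — alternating steps +6, −9, +6, −9, …: 21, 27, 18, 24, 15, 21 → 12.
Q goes 4, 9, 16, 25, 36, 49 → 64 (perfect squares: 2², 3², 4², …).
R: 1, -2, 4, -8, 16, -32 → 64 (×(-2) each step).
Putting it together: [p=12, q=64, r=64].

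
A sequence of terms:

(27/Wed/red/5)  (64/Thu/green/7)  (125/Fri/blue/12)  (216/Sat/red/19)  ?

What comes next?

(343/Sun/green/31)

First entry: 27, 64, 125, 216 → 343 (perfect cubes: 3³, 4³, 5³, …).
Day goes Wed, Thu, Fri, Sat → Sun (runs through the weekdays Mon→Sun).
For the colour, repeats red → green → blue: red, green, blue, red → green.
Fourth entry: 5, 7, 12, 19 → 31 (each term is the sum of the two before it).
Putting it together: (343/Sun/green/31).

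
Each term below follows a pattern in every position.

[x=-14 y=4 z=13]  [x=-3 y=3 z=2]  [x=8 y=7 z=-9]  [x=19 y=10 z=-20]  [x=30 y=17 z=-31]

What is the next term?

[x=41 y=27 z=-42]

For the x, +11 each step: -14, -3, 8, 19, 30 → 41.
Y goes 4, 3, 7, 10, 17 → 27 (each term is the sum of the two before it).
Z goes 13, 2, -9, -20, -31 → -42 (together with the x always sums to -1).
Putting it together: [x=41 y=27 z=-42].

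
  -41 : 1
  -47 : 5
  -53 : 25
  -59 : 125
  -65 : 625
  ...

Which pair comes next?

First slot goes -41, -47, -53, -59, -65 → -71 (−6 each step).
Second slot: ×5 each step, so 1, 5, 25, 125, 625 → 3125.
Putting it together: -71 : 3125.

-71 : 3125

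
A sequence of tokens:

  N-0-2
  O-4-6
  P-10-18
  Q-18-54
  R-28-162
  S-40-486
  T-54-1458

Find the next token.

Letter goes N, O, P, Q, R, S, T → U (letters move forward 1 place in the alphabet).
Second component — differences are 4, 6, 8, … (increasing by 2 each time): 0, 4, 10, 18, 28, 40, 54 → 70.
Third component: ×3 each step; 2, 6, 18, 54, 162, 486, 1458 → 4374.
Putting it together: U-70-4374.

U-70-4374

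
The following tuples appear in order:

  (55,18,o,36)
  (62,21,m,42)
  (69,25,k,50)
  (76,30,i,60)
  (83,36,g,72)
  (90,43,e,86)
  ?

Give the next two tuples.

First part: +7 each step, so 55, 62, 69, 76, 83, 90 → 97 → 104.
For the second part, differences are 3, 4, 5, … (increasing by 1 each time): 18, 21, 25, 30, 36, 43 → 51 → 60.
Letter goes o, m, k, i, g, e → c → a (letters move back 2 places in the alphabet).
Fourth part — always 2 × the second part: 36, 42, 50, 60, 72, 86 → 102 → 120.
So the next two tuples are (97,51,c,102) and (104,60,a,120).

(97,51,c,102), (104,60,a,120)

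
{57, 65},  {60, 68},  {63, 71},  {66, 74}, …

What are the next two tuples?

For the first component, +3 each step: 57, 60, 63, 66 → 69 → 72.
Second component: always 8 more than the first component, so 65, 68, 71, 74 → 77 → 80.
So the next two tuples are {69, 77} and {72, 80}.

{69, 77}, {72, 80}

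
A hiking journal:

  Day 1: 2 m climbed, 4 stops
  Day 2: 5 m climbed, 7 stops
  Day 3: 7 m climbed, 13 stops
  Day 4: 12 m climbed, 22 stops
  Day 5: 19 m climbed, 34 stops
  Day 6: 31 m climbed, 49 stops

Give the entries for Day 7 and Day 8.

50 m climbed, 67 stops; 81 m climbed, 88 stops

M climbed goes 2, 5, 7, 12, 19, 31 → 50 → 81 (each term is the sum of the two before it).
Stops: 4, 7, 13, 22, 34, 49 → 67 → 88 (differences are 3, 6, 9, … (increasing by 3 each time)).
Putting the parts together: 50 m climbed, 67 stops and then 81 m climbed, 88 stops.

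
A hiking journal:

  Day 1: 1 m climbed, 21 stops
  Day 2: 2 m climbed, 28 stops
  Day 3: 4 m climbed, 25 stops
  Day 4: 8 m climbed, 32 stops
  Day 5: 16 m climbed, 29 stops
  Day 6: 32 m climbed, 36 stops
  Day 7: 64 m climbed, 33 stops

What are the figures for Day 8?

M climbed — ×2 each step: 1, 2, 4, 8, 16, 32, 64 → 128.
For the stops, alternating steps +7, −3, +7, −3, …: 21, 28, 25, 32, 29, 36, 33 → 40.
Putting it together: 128 m climbed, 40 stops.

128 m climbed, 40 stops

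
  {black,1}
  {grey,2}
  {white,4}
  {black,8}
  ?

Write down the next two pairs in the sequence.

{grey,16}, {white,32}

For the shade, repeats black → grey → white: black, grey, white, black → grey → white.
Second slot goes 1, 2, 4, 8 → 16 → 32 (×2 each step).
Putting the parts together: {grey,16} and then {white,32}.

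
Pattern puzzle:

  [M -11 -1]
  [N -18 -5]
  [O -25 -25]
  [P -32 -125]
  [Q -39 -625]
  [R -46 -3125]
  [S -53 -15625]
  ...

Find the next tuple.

For the letter, letters move forward 1 place in the alphabet: M, N, O, P, Q, R, S → T.
Second part: −7 each step; -11, -18, -25, -32, -39, -46, -53 → -60.
Third part: -1, -5, -25, -125, -625, -3125, -15625 → -78125 (×5 each step).
So the next tuple is [T -60 -78125].

[T -60 -78125]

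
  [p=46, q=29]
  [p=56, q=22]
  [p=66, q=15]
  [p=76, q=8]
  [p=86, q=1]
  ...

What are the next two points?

P — +10 each step: 46, 56, 66, 76, 86 → 96 → 106.
Q: −7 each step, so 29, 22, 15, 8, 1 → -6 → -13.
Putting the parts together: [p=96, q=-6] and then [p=106, q=-13].

[p=96, q=-6], [p=106, q=-13]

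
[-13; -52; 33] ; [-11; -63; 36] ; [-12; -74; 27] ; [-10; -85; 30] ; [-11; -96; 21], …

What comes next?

For the first component, alternating steps +2, −1, +2, −1, …: -13, -11, -12, -10, -11 → -9.
For the second component, −11 each step: -52, -63, -74, -85, -96 → -107.
Third component: 33, 36, 27, 30, 21 → 24 (alternating steps +3, −9, +3, −9, …).
So the next triple is [-9; -107; 24].

[-9; -107; 24]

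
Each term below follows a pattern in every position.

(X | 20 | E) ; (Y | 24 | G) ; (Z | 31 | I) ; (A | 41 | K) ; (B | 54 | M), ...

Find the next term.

First letter: letters move forward 1 place in the alphabet, wrapping Z→A, so X, Y, Z, A, B → C.
Second value — differences are 4, 7, 10, … (increasing by 3 each time): 20, 24, 31, 41, 54 → 70.
Second letter: letters move forward 2 places in the alphabet, so E, G, I, K, M → O.
Combining the parts gives (C | 70 | O).

(C | 70 | O)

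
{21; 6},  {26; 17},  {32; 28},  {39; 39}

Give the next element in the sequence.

{47; 50}

For the first slot, differences are 5, 6, 7, … (increasing by 1 each time): 21, 26, 32, 39 → 47.
For the second slot, +11 each step: 6, 17, 28, 39 → 50.
So the next element is {47; 50}.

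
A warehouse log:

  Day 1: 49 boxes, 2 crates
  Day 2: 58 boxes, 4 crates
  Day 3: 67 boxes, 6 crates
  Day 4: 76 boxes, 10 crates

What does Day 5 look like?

Boxes: +9 each step; 49, 58, 67, 76 → 85.
Crates: each term is the sum of the two before it, so 2, 4, 6, 10 → 16.
Combining the parts gives 85 boxes, 16 crates.

85 boxes, 16 crates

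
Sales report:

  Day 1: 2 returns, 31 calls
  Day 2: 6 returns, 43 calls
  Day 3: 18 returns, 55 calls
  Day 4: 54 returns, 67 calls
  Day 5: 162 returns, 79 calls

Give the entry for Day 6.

Returns — ×3 each step: 2, 6, 18, 54, 162 → 486.
Calls — +12 each step: 31, 43, 55, 67, 79 → 91.
Putting it together: 486 returns, 91 calls.

486 returns, 91 calls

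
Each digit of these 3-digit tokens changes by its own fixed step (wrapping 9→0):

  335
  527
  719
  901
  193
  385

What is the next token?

577

First digit: +2 each step, mod 10, so 3, 5, 7, 9, 1, 3 → 5.
For the second digit, −1 each step, mod 10: 3, 2, 1, 0, 9, 8 → 7.
Third digit: +2 each step, mod 10, so 5, 7, 9, 1, 3, 5 → 7.
Putting it together: 577.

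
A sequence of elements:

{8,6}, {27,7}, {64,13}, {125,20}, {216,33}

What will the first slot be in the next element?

First slot goes 8, 27, 64, 125, 216 → 343 (perfect cubes: 2³, 3³, 4³, …).
Second slot: 6, 7, 13, 20, 33 → 53 (each term is the sum of the two before it).

343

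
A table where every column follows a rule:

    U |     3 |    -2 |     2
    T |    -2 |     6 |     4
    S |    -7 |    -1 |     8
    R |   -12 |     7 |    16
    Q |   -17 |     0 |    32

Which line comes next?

For the letter, letters move back 1 place in the alphabet: U, T, S, R, Q → P.
Second component — −5 each step: 3, -2, -7, -12, -17 → -22.
Third component goes -2, 6, -1, 7, 0 → 8 (alternating steps +8, −7, +8, −7, …).
For the fourth component, ×2 each step: 2, 4, 8, 16, 32 → 64.
Putting it together: P  -22  8  64.

P  -22  8  64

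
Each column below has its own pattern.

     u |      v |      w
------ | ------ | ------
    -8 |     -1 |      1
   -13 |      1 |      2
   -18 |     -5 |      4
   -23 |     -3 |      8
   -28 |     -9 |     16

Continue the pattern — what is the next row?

-33  -7  32

Column u — −5 each step: -8, -13, -18, -23, -28 → -33.
Column v: alternating steps +2, −6, +2, −6, …; -1, 1, -5, -3, -9 → -7.
For the column w, ×2 each step: 1, 2, 4, 8, 16 → 32.
So the next row is -33  -7  32.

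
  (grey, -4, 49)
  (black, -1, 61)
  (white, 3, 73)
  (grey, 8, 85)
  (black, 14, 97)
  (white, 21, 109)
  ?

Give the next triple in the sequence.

(grey, 29, 121)

Shade: repeats grey → black → white; grey, black, white, grey, black, white → grey.
For the second component, differences are 3, 4, 5, … (increasing by 1 each time): -4, -1, 3, 8, 14, 21 → 29.
For the third component, +12 each step: 49, 61, 73, 85, 97, 109 → 121.
Putting it together: (grey, 29, 121).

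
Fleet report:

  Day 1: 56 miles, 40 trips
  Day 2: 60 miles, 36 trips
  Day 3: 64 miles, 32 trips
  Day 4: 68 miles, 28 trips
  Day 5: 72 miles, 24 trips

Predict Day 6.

Miles: 56, 60, 64, 68, 72 → 76 (+4 each step).
Trips — together with the miles always sums to 96: 40, 36, 32, 28, 24 → 20.
Combining the parts gives 76 miles, 20 trips.

76 miles, 20 trips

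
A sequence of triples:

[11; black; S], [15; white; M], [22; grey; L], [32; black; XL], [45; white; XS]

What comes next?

First coordinate goes 11, 15, 22, 32, 45 → 61 (differences are 4, 7, 10, … (increasing by 3 each time)).
Shade goes black, white, grey, black, white → grey (repeats black → white → grey).
Size goes S, M, L, XL, XS → S (runs through clothing sizes XS→XL).
So the next triple is [61; grey; S].

[61; grey; S]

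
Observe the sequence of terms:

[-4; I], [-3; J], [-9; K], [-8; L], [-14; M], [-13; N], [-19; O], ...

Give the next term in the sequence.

First component — alternating steps +1, −6, +1, −6, …: -4, -3, -9, -8, -14, -13, -19 → -18.
Letter: letters move forward 1 place in the alphabet, so I, J, K, L, M, N, O → P.
Combining the parts gives [-18; P].

[-18; P]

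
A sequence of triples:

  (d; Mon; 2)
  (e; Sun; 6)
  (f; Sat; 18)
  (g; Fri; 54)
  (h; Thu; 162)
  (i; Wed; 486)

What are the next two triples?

Letter: d, e, f, g, h, i → j → k (letters move forward 1 place in the alphabet).
Day: runs backward through the weekdays Mon→Sun; Mon, Sun, Sat, Fri, Thu, Wed → Tue → Mon.
Third entry — ×3 each step: 2, 6, 18, 54, 162, 486 → 1458 → 4374.
So the next two triples are (j; Tue; 1458) and (k; Mon; 4374).

(j; Tue; 1458), (k; Mon; 4374)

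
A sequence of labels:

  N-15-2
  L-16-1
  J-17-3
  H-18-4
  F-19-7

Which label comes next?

D-20-11

Letter: letters move back 2 places in the alphabet, so N, L, J, H, F → D.
Second component goes 15, 16, 17, 18, 19 → 20 (+1 each step).
Third component: 2, 1, 3, 4, 7 → 11 (each term is the sum of the two before it).
Combining the parts gives D-20-11.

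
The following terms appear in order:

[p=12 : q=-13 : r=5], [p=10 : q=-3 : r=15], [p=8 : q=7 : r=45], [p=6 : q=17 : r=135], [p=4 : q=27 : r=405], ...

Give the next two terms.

For the p, −2 each step: 12, 10, 8, 6, 4 → 2 → 0.
Q: +10 each step, so -13, -3, 7, 17, 27 → 37 → 47.
R — ×3 each step: 5, 15, 45, 135, 405 → 1215 → 3645.
Putting the parts together: [p=2 : q=37 : r=1215] and then [p=0 : q=47 : r=3645].

[p=2 : q=37 : r=1215], [p=0 : q=47 : r=3645]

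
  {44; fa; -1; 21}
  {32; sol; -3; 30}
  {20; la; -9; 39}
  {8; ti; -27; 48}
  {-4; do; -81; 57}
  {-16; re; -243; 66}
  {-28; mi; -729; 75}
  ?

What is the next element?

{-40; fa; -2187; 84}

For the first value, −12 each step: 44, 32, 20, 8, -4, -16, -28 → -40.
Note: fa, sol, la, ti, do, re, mi → fa (runs through the solfège scale do→ti).
Third value goes -1, -3, -9, -27, -81, -243, -729 → -2187 (×3 each step).
For the fourth value, +9 each step: 21, 30, 39, 48, 57, 66, 75 → 84.
Combining the parts gives {-40; fa; -2187; 84}.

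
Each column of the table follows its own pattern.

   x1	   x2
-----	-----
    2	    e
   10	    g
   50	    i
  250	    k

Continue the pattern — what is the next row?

1250  m

Column x1: ×5 each step, so 2, 10, 50, 250 → 1250.
Column x2 — letters move forward 2 places in the alphabet: e, g, i, k → m.
Combining the parts gives 1250  m.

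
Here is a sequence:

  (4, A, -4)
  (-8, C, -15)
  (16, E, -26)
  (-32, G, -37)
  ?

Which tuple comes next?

First part goes 4, -8, 16, -32 → 64 (×(-2) each step).
Letter: A, C, E, G → I (letters move forward 2 places in the alphabet).
Third part: −11 each step, so -4, -15, -26, -37 → -48.
Combining the parts gives (64, I, -48).

(64, I, -48)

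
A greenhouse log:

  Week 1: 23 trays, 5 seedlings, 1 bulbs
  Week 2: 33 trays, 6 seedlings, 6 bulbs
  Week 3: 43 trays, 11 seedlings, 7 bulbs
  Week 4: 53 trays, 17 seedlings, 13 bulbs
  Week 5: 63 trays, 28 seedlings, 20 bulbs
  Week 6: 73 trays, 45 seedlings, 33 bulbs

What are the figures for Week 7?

Trays — +10 each step: 23, 33, 43, 53, 63, 73 → 83.
For the seedlings, each term is the sum of the two before it: 5, 6, 11, 17, 28, 45 → 73.
Bulbs: 1, 6, 7, 13, 20, 33 → 53 (each term is the sum of the two before it).
Putting it together: 83 trays, 73 seedlings, 53 bulbs.

83 trays, 73 seedlings, 53 bulbs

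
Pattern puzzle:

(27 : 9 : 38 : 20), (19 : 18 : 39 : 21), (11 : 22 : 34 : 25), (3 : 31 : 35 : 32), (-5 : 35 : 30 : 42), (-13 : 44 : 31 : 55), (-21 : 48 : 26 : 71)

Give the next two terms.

First slot: −8 each step, so 27, 19, 11, 3, -5, -13, -21 → -29 → -37.
Second slot — alternating steps +9, +4, +9, +4, …: 9, 18, 22, 31, 35, 44, 48 → 57 → 61.
Third slot: alternating steps +1, −5, +1, −5, …; 38, 39, 34, 35, 30, 31, 26 → 27 → 22.
Fourth slot: differences are 1, 4, 7, … (increasing by 3 each time), so 20, 21, 25, 32, 42, 55, 71 → 90 → 112.
So the next two terms are (-29 : 57 : 27 : 90) and (-37 : 61 : 22 : 112).

(-29 : 57 : 27 : 90), (-37 : 61 : 22 : 112)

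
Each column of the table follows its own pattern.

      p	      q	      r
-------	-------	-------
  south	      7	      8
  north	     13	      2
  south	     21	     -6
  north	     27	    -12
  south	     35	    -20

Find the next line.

north  41  -26

Column p: alternates south ↔ north; south, north, south, north, south → north.
Column q: 7, 13, 21, 27, 35 → 41 (alternating steps +6, +8, +6, +8, …).
For the column r, together with the column q always sums to 15: 8, 2, -6, -12, -20 → -26.
Putting it together: north  41  -26.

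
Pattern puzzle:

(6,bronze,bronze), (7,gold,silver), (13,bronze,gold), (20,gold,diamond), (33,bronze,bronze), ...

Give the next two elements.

(53,gold,silver), (86,bronze,gold)

For the first coordinate, each term is the sum of the two before it: 6, 7, 13, 20, 33 → 53 → 86.
For the first rank, alternates bronze ↔ gold: bronze, gold, bronze, gold, bronze → gold → bronze.
Second rank: bronze, silver, gold, diamond, bronze → silver → gold (repeats bronze → silver → gold → diamond).
Putting the parts together: (53,gold,silver) and then (86,bronze,gold).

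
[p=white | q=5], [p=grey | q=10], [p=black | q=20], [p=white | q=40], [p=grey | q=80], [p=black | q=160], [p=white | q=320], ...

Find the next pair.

P: repeats white → grey → black; white, grey, black, white, grey, black, white → grey.
Q: ×2 each step; 5, 10, 20, 40, 80, 160, 320 → 640.
So the next pair is [p=grey | q=640].

[p=grey | q=640]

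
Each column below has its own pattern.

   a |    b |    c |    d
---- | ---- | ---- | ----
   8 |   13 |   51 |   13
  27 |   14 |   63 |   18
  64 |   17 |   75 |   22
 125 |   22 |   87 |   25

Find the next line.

Column a: perfect cubes: 2³, 3³, 4³, …; 8, 27, 64, 125 → 216.
Column b — differences are 1, 3, 5, … (increasing by 2 each time): 13, 14, 17, 22 → 29.
Column c: +12 each step; 51, 63, 75, 87 → 99.
Column d goes 13, 18, 22, 25 → 27 (differences are 5, 4, 3, … (decreasing by 1 each time)).
Combining the parts gives 216  29  99  27.

216  29  99  27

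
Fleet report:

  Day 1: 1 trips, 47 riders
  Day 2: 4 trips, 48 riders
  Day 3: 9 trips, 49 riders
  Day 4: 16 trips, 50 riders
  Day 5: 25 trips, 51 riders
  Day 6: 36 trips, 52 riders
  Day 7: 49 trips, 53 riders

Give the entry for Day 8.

Trips goes 1, 4, 9, 16, 25, 36, 49 → 64 (perfect squares: 1², 2², 3², …).
Riders — +1 each step: 47, 48, 49, 50, 51, 52, 53 → 54.
Combining the parts gives 64 trips, 54 riders.

64 trips, 54 riders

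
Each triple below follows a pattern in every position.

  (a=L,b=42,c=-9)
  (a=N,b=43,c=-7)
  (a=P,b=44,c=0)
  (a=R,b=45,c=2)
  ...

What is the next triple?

A: L, N, P, R → T (letters move forward 2 places in the alphabet).
B: +1 each step; 42, 43, 44, 45 → 46.
C goes -9, -7, 0, 2 → 9 (alternating steps +2, +7, +2, +7, …).
Putting it together: (a=T,b=46,c=9).

(a=T,b=46,c=9)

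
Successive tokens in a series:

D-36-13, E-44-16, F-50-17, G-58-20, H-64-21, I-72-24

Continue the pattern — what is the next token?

Letter: D, E, F, G, H, I → J (letters move forward 1 place in the alphabet).
Second component: 36, 44, 50, 58, 64, 72 → 78 (alternating steps +8, +6, +8, +6, …).
Third component: 13, 16, 17, 20, 21, 24 → 25 (alternating steps +3, +1, +3, +1, …).
Putting it together: J-78-25.

J-78-25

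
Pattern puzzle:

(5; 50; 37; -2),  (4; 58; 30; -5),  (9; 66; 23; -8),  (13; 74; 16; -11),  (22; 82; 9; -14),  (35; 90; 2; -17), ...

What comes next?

(57; 98; -5; -20)

First coordinate: each term is the sum of the two before it, so 5, 4, 9, 13, 22, 35 → 57.
For the second coordinate, +8 each step: 50, 58, 66, 74, 82, 90 → 98.
For the third coordinate, −7 each step: 37, 30, 23, 16, 9, 2 → -5.
Fourth coordinate: −3 each step; -2, -5, -8, -11, -14, -17 → -20.
So the next term is (57; 98; -5; -20).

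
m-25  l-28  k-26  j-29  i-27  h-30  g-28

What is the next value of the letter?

Letter: letters move back 1 place in the alphabet, so m, l, k, j, i, h, g → f.
Second component: 25, 28, 26, 29, 27, 30, 28 → 31 (alternating steps +3, −2, +3, −2, …).

f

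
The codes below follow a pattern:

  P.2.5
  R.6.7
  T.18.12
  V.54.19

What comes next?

Letter — letters move forward 2 places in the alphabet: P, R, T, V → X.
For the second component, ×3 each step: 2, 6, 18, 54 → 162.
Third component — each term is the sum of the two before it: 5, 7, 12, 19 → 31.
So the next code is X.162.31.

X.162.31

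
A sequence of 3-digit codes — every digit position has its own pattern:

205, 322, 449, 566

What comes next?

683

For the first digit, +1 each step, mod 10: 2, 3, 4, 5 → 6.
Second digit: 0, 2, 4, 6 → 8 (+2 each step, mod 10).
Third digit: 5, 2, 9, 6 → 3 (−3 each step, mod 10).
So the next code is 683.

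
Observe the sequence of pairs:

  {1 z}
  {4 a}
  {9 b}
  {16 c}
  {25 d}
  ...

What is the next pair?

First entry: 1, 4, 9, 16, 25 → 36 (perfect squares: 1², 2², 3², …).
Letter — letters move forward 1 place in the alphabet, wrapping Z→A: z, a, b, c, d → e.
Putting it together: {36 e}.

{36 e}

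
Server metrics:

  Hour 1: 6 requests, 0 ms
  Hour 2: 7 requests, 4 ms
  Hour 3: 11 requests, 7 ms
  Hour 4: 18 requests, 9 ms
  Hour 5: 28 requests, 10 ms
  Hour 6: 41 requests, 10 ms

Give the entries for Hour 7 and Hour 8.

57 requests, 9 ms; 76 requests, 7 ms

Requests: differences are 1, 4, 7, … (increasing by 3 each time), so 6, 7, 11, 18, 28, 41 → 57 → 76.
For the ms, differences are 4, 3, 2, … (decreasing by 1 each time): 0, 4, 7, 9, 10, 10 → 9 → 7.
So the next two lines are 57 requests, 9 ms and 76 requests, 7 ms.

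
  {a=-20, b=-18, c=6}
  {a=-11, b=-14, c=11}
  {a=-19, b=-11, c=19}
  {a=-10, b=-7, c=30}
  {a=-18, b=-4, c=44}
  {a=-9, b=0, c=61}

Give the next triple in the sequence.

For the a, alternating steps +9, −8, +9, −8, …: -20, -11, -19, -10, -18, -9 → -17.
B goes -18, -14, -11, -7, -4, 0 → 3 (alternating steps +4, +3, +4, +3, …).
C: differences are 5, 8, 11, … (increasing by 3 each time), so 6, 11, 19, 30, 44, 61 → 81.
Combining the parts gives {a=-17, b=3, c=81}.

{a=-17, b=3, c=81}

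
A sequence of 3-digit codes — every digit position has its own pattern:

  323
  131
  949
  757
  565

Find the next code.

373

First digit: −2 each step, mod 10, so 3, 1, 9, 7, 5 → 3.
Second digit goes 2, 3, 4, 5, 6 → 7 (+1 each step, mod 10).
Third digit: 3, 1, 9, 7, 5 → 3 (−2 each step, mod 10).
Putting it together: 373.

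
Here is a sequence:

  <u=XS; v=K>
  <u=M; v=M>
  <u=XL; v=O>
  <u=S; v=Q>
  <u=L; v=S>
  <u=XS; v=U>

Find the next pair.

U goes XS, M, XL, S, L, XS → M (repeats XS → M → XL → S → L).
For the v, letters move forward 2 places in the alphabet: K, M, O, Q, S, U → W.
So the next pair is <u=M; v=W>.

<u=M; v=W>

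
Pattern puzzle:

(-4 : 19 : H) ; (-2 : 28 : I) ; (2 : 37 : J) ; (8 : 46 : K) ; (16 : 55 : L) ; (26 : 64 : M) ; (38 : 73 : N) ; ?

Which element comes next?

(52 : 82 : O)

For the first component, differences are 2, 4, 6, … (increasing by 2 each time): -4, -2, 2, 8, 16, 26, 38 → 52.
For the second component, +9 each step: 19, 28, 37, 46, 55, 64, 73 → 82.
Letter: letters move forward 1 place in the alphabet; H, I, J, K, L, M, N → O.
Putting it together: (52 : 82 : O).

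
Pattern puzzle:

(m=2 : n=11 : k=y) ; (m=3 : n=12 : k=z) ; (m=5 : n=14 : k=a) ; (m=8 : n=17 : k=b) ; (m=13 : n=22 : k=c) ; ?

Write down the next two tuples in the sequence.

(m=21 : n=30 : k=d), (m=34 : n=43 : k=e)

M: each term is the sum of the two before it; 2, 3, 5, 8, 13 → 21 → 34.
N goes 11, 12, 14, 17, 22 → 30 → 43 (always 9 more than the m).
K — letters move forward 1 place in the alphabet, wrapping Z→A: y, z, a, b, c → d → e.
Putting the parts together: (m=21 : n=30 : k=d) and then (m=34 : n=43 : k=e).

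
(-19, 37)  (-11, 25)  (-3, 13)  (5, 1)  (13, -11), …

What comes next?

(21, -23)

First entry: +8 each step; -19, -11, -3, 5, 13 → 21.
Second entry — −12 each step: 37, 25, 13, 1, -11 → -23.
Putting it together: (21, -23).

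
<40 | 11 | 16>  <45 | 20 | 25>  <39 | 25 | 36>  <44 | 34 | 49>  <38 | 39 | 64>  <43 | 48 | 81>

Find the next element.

<37 | 53 | 100>

First coordinate: alternating steps +5, −6, +5, −6, …, so 40, 45, 39, 44, 38, 43 → 37.
For the second coordinate, alternating steps +9, +5, +9, +5, …: 11, 20, 25, 34, 39, 48 → 53.
Third coordinate: perfect squares: 4², 5², 6², …; 16, 25, 36, 49, 64, 81 → 100.
So the next element is <37 | 53 | 100>.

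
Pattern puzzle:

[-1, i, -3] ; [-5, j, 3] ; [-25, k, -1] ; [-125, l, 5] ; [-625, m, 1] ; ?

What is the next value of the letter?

n

Letter goes i, j, k, l, m → n (letters move forward 1 place in the alphabet).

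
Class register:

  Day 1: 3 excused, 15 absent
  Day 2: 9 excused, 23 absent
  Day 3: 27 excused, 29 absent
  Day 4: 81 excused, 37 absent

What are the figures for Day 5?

243 excused, 43 absent

Excused: ×3 each step, so 3, 9, 27, 81 → 243.
Absent: 15, 23, 29, 37 → 43 (alternating steps +8, +6, +8, +6, …).
So the next record is 243 excused, 43 absent.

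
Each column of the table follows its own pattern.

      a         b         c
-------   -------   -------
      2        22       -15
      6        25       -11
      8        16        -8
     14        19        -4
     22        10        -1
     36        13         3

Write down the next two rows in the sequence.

58  4  6; 94  7  10

Column a: each term is the sum of the two before it, so 2, 6, 8, 14, 22, 36 → 58 → 94.
For the column b, alternating steps +3, −9, +3, −9, …: 22, 25, 16, 19, 10, 13 → 4 → 7.
Column c goes -15, -11, -8, -4, -1, 3 → 6 → 10 (alternating steps +4, +3, +4, +3, …).
Putting the parts together: 58  4  6 and then 94  7  10.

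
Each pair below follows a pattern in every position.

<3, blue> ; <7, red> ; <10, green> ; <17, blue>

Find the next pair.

<27, red>

First coordinate — each term is the sum of the two before it: 3, 7, 10, 17 → 27.
Colour: repeats blue → red → green, so blue, red, green, blue → red.
Combining the parts gives <27, red>.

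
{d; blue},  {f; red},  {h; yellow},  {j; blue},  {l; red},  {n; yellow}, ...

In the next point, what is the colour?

blue

For the colour, repeats blue → red → yellow: blue, red, yellow, blue, red, yellow → blue.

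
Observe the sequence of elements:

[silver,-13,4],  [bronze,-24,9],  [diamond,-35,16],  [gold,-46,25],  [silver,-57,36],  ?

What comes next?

For the rank, repeats silver → bronze → diamond → gold: silver, bronze, diamond, gold, silver → bronze.
Second value — −11 each step: -13, -24, -35, -46, -57 → -68.
Third value goes 4, 9, 16, 25, 36 → 49 (perfect squares: 2², 3², 4², …).
Putting it together: [bronze,-68,49].

[bronze,-68,49]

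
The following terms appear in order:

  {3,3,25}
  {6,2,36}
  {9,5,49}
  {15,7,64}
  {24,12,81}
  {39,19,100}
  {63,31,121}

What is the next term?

First entry: 3, 6, 9, 15, 24, 39, 63 → 102 (each term is the sum of the two before it).
Second entry: each term is the sum of the two before it, so 3, 2, 5, 7, 12, 19, 31 → 50.
Third entry: 25, 36, 49, 64, 81, 100, 121 → 144 (perfect squares: 5², 6², 7², …).
Combining the parts gives {102,50,144}.

{102,50,144}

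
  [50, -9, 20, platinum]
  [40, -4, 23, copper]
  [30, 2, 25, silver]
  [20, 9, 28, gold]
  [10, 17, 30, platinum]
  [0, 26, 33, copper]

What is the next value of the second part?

36

Second part — differences are 5, 6, 7, … (increasing by 1 each time): -9, -4, 2, 9, 17, 26 → 36.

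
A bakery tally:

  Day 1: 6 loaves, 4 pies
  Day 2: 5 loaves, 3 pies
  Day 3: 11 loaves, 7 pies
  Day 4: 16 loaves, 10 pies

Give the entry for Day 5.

Loaves goes 6, 5, 11, 16 → 27 (each term is the sum of the two before it).
Pies: each term is the sum of the two before it; 4, 3, 7, 10 → 17.
So the next record is 27 loaves, 17 pies.

27 loaves, 17 pies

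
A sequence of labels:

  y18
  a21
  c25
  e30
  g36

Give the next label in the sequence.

i43

Letter: letters move forward 2 places in the alphabet, wrapping Z→A; y, a, c, e, g → i.
Second component — differences are 3, 4, 5, … (increasing by 1 each time): 18, 21, 25, 30, 36 → 43.
So the next label is i43.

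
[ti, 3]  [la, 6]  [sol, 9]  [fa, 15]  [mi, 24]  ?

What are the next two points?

Note: runs backward through the solfège scale do→ti, so ti, la, sol, fa, mi → re → do.
Second component: each term is the sum of the two before it, so 3, 6, 9, 15, 24 → 39 → 63.
Putting the parts together: [re, 39] and then [do, 63].

[re, 39], [do, 63]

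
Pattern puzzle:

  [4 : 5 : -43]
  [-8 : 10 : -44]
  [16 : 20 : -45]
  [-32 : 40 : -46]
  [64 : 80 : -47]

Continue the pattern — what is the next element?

For the first component, ×(-2) each step: 4, -8, 16, -32, 64 → -128.
Second component: ×2 each step, so 5, 10, 20, 40, 80 → 160.
Third component: −1 each step; -43, -44, -45, -46, -47 → -48.
Putting it together: [-128 : 160 : -48].

[-128 : 160 : -48]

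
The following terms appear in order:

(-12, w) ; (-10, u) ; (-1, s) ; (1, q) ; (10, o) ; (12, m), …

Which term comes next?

First part — alternating steps +2, +9, +2, +9, …: -12, -10, -1, 1, 10, 12 → 21.
For the letter, letters move back 2 places in the alphabet: w, u, s, q, o, m → k.
Combining the parts gives (21, k).

(21, k)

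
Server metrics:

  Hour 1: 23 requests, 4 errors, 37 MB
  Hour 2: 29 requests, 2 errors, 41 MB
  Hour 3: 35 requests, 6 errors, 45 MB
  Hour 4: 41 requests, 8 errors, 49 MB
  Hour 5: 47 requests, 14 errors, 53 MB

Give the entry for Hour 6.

For the requests, +6 each step: 23, 29, 35, 41, 47 → 53.
Errors goes 4, 2, 6, 8, 14 → 22 (each term is the sum of the two before it).
MB: 37, 41, 45, 49, 53 → 57 (+4 each step).
Combining the parts gives 53 requests, 22 errors, 57 MB.

53 requests, 22 errors, 57 MB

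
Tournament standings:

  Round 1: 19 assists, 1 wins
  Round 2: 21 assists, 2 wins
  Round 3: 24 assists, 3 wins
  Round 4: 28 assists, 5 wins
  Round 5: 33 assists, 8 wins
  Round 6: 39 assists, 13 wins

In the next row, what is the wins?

For the wins, each term is the sum of the two before it: 1, 2, 3, 5, 8, 13 → 21.

21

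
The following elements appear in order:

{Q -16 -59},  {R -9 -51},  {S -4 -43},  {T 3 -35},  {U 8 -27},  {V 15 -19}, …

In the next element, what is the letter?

W

Letter: Q, R, S, T, U, V → W (letters move forward 1 place in the alphabet).
Second component: alternating steps +7, +5, +7, +5, …, so -16, -9, -4, 3, 8, 15 → 20.
Third component goes -59, -51, -43, -35, -27, -19 → -11 (+8 each step).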